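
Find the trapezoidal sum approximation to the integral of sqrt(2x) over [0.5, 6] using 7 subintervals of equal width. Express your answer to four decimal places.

13.4877

Δx = (6 − 0.5)/7 = 11/14.
f(0.5) ≈ 1.0000, f(9/7) ≈ 1.6036, f(29/14) ≈ 2.0354, f(20/7) ≈ 2.3905, f(51/14) ≈ 2.6992, f(31/7) ≈ 2.9761, f(73/14) ≈ 3.2293, f(6) ≈ 3.4641.
T_7 = (Δx/2)·[f(x_0) + 2f(x_1) + ... + 2f(x_{6}) + f(x_7)].
Sum ≈ 13.4877.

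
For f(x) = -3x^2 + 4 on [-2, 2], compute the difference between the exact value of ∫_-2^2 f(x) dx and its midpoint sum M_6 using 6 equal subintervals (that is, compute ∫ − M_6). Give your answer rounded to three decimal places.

Exact integral: ∫_-2^2 f(x) dx = 0.
M_6 ≈ 0.44444.
Error ≈ 0 − 0.44444 ≈ -0.444.

-0.444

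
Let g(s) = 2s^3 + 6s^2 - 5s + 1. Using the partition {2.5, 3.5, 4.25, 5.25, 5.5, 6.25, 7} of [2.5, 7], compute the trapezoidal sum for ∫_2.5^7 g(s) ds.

1751.3671875

Subinterval widths: 1, 0.75, 1, 0.25, 0.75, 0.75.
g(2.5) = 57.25, g(3.5) = 142.75, g(4.25) = 241.65625, g(5.25) = 429.53125, g(5.5) = 487.75, g(6.25) = 692.40625, g(7) = 946.
On each subinterval the trapezoid contributes (Δs_i/2)·[g(s_{i-1}) + g(s_i)].
Sum = 1751.3671875.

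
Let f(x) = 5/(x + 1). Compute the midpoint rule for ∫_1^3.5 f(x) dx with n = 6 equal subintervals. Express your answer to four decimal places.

4.0475

Δx = (3.5 − 1)/6 = 5/12.
Midpoints: 29/24, 1.625, 49/24, 59/24, 2.875, 79/24.
f(29/24) = 120/53, f(1.625) = 40/21, f(49/24) = 120/73, f(59/24) = 120/83, f(2.875) = 40/31, f(79/24) = 120/103.
Sum = Δx · [f(29/24) + f(1.625) + f(49/24) + ...].
Sum ≈ 4.0475.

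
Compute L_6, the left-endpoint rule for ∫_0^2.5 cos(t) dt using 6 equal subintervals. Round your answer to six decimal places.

0.965027

Δt = (2.5 − 0)/6 = 5/12.
Left endpoints: 0, 5/12, 5/6, 1.25, 5/3, 25/12.
f(0) ≈ 1.000000, f(5/12) ≈ 0.914443, f(5/6) ≈ 0.672412, f(1.25) ≈ 0.315322, f(5/3) ≈ -0.095724, f(25/12) ≈ -0.490390.
Sum = Δt · [f(0) + f(5/12) + f(5/6) + ...].
Sum ≈ 0.965027.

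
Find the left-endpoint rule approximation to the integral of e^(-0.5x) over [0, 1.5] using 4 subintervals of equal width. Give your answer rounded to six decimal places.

Δx = (1.5 − 0)/4 = 0.375.
Left endpoints: 0, 0.375, 0.75, 1.125.
f(0) ≈ 1.000000, f(0.375) ≈ 0.829029, f(0.75) ≈ 0.687289, f(1.125) ≈ 0.569783.
Sum = Δx · [f(0) + f(0.375) + f(0.75) + f(1.125)].
Sum ≈ 1.157288.

1.157288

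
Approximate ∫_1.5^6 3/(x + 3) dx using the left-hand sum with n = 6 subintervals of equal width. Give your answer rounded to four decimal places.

2.2096

Δx = (6 − 1.5)/6 = 0.75.
Left endpoints: 1.5, 2.25, 3, 3.75, 4.5, 5.25.
f(1.5) = 2/3, f(2.25) = 4/7, f(3) = 0.5, f(3.75) = 4/9, f(4.5) = 0.4, f(5.25) = 4/11.
Sum = Δx · [f(1.5) + f(2.25) + f(3) + ...].
Sum ≈ 2.2096.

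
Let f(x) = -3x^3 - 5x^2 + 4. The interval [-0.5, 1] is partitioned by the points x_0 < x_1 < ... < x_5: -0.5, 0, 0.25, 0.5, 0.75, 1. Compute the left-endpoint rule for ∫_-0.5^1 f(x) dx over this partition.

Subinterval widths: 0.5, 0.25, 0.25, 0.25, 0.25.
Left endpoints: -0.5, 0, 0.25, 0.5, 0.75.
f(-0.5) = 3.125, f(0) = 4, f(0.25) = 3.640625, f(0.5) = 2.375, f(0.75) = -0.078125.
Sum = Σ Δx_i · f(x_i).
Sum = 4.046875.

4.046875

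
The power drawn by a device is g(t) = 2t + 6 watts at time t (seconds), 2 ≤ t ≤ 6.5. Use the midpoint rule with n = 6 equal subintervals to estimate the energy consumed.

65.25

Δt = (6.5 − 2)/6 = 0.75.
Midpoints: 2.375, 3.125, 3.875, 4.625, 5.375, 6.125.
g(2.375) = 10.75, g(3.125) = 12.25, g(3.875) = 13.75, g(4.625) = 15.25, g(5.375) = 16.75, g(6.125) = 18.25.
Sum = Δt · [g(2.375) + g(3.125) + g(3.875) + ...].
Sum = 65.25.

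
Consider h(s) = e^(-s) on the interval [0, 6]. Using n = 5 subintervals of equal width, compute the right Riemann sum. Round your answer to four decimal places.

Δs = (6 − 0)/5 = 1.2.
Right endpoints: 1.2, 2.4, 3.6, 4.8, 6.
h(1.2) ≈ 0.3012, h(2.4) ≈ 0.0907, h(3.6) ≈ 0.0273, h(4.8) ≈ 0.0082, h(6) ≈ 0.0025.
Sum = Δs · [h(1.2) + h(2.4) + h(3.6) + h(4.8) + h(6)].
Sum ≈ 0.5159.

0.5159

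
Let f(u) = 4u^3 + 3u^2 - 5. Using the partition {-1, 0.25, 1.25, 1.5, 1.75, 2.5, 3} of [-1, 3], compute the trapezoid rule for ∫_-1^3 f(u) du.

Subinterval widths: 1.25, 1, 0.25, 0.25, 0.75, 0.5.
f(-1) = -6, f(0.25) = -4.75, f(1.25) = 7.5, f(1.5) = 15.25, f(1.75) = 25.625, f(2.5) = 76.25, f(3) = 130.
On each subinterval the trapezoid contributes (Δu_i/2)·[f(u_{i-1}) + f(u_i)].
Sum = 92.375.

92.375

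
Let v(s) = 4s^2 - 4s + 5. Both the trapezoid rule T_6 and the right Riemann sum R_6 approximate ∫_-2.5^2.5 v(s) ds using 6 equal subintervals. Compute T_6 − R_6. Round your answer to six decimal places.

T_6 ≈ 68.98148148.
R_6 ≈ 60.64814815.
T_6 − R_6 ≈ 8.333333.

8.333333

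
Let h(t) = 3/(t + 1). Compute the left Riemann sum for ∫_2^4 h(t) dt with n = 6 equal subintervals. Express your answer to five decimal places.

Δt = (4 − 2)/6 = 1/3.
Left endpoints: 2, 7/3, 8/3, 3, 10/3, 11/3.
h(2) = 1, h(7/3) = 0.9, h(8/3) = 9/11, h(3) = 0.75, h(10/3) = 9/13, h(11/3) = 9/14.
Sum = Δt · [h(2) + h(7/3) + h(8/3) + ...].
Sum ≈ 1.60112.

1.60112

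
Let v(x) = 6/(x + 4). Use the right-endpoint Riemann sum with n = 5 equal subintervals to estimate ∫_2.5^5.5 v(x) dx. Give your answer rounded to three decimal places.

2.192

Δx = (5.5 − 2.5)/5 = 0.6.
Right endpoints: 3.1, 3.7, 4.3, 4.9, 5.5.
v(3.1) = 60/71, v(3.7) = 60/77, v(4.3) = 60/83, v(4.9) = 60/89, v(5.5) = 12/19.
Sum = Δx · [v(3.1) + v(3.7) + v(4.3) + v(4.9) + v(5.5)].
Sum ≈ 2.192.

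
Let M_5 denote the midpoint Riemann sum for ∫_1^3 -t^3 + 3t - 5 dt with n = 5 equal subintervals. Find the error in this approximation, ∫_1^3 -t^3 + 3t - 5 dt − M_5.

Exact integral: ∫_1^3 f(t) dt = -18.
M_5 = -17.84.
Error = -18 − (-17.84) = -0.16.

-0.16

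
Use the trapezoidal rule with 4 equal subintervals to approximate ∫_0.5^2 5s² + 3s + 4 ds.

Δs = (2 − 0.5)/4 = 0.375.
f(0.5) = 6.75, f(0.875) = 10.453125, f(1.25) = 15.5625, f(1.625) = 22.078125, f(2) = 30.
T_4 = (Δs/2)·[f(s_0) + 2f(s_1) + 2f(s_2) + 2f(s_3) + f(s_4)].
Sum = 24.92578125.

24.92578125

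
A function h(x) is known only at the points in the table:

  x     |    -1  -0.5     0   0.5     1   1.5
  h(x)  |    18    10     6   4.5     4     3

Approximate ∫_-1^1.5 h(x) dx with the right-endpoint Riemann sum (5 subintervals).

13.75

Δx = 0.5.
Sum = 0.5·[10 + 6 + 4.5 + 4 + 3] = 13.75.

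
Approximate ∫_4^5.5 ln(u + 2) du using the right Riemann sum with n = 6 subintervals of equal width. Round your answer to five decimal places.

Δu = (5.5 − 4)/6 = 0.25.
Right endpoints: 4.25, 4.5, 4.75, 5, 5.25, 5.5.
f(4.25) ≈ 1.83258, f(4.5) ≈ 1.87180, f(4.75) ≈ 1.90954, f(5) ≈ 1.94591, f(5.25) ≈ 1.98100, f(5.5) ≈ 2.01490.
Sum = Δu · [f(4.25) + f(4.5) + f(4.75) + ...].
Sum ≈ 2.88894.

2.88894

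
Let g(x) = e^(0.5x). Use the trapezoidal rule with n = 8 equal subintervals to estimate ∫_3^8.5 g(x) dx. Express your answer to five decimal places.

Δx = (8.5 − 3)/8 = 0.6875.
g(3) ≈ 4.48169, g(3.6875) ≈ 6.32019, g(4.375) ≈ 8.91290, g(5.0625) ≈ 12.56921, g(5.75) ≈ 17.72542, g(6.4375) ≈ 24.99685, g(7.125) ≈ 35.25122, g(7.8125) ≈ 49.71218, g(8.5) ≈ 70.10541.
T_8 = (Δx/2)·[g(x_0) + 2g(x_1) + ... + 2g(x_{7}) + g(x_8)].
Sum ≈ 132.53730.

132.53730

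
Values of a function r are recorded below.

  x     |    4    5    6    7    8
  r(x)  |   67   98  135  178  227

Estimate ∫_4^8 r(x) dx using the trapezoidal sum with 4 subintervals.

Δx = 1.
T_4 = (1/2)·[67 + 2·98 + 2·135 + 2·178 + 227] = 558.

558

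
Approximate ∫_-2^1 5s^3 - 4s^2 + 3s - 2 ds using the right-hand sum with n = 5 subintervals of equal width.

-23.52

Δs = (1 − (-2))/5 = 0.6.
Right endpoints: -1.4, -0.8, -0.2, 0.4, 1.
f(-1.4) = -27.76, f(-0.8) = -9.52, f(-0.2) = -2.8, f(0.4) = -1.12, f(1) = 2.
Sum = Δs · [f(-1.4) + f(-0.8) + f(-0.2) + f(0.4) + f(1)].
Sum = -23.52.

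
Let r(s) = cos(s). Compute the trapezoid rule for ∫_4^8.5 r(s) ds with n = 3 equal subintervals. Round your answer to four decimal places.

Δs = (8.5 − 4)/3 = 1.5.
r(4) ≈ -0.6536, r(5.5) ≈ 0.7087, r(7) ≈ 0.7539, r(8.5) ≈ -0.6020.
T_3 = (Δs/2)·[r(s_0) + 2r(s_1) + 2r(s_2) + r(s_3)].
Sum ≈ 1.2521.

1.2521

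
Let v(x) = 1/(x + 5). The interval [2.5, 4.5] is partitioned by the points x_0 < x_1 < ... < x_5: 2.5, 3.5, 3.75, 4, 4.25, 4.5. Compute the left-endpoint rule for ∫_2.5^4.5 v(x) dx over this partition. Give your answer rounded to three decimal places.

Subinterval widths: 1, 0.25, 0.25, 0.25, 0.25.
Left endpoints: 2.5, 3.5, 3.75, 4, 4.25.
v(2.5) = 2/15, v(3.5) = 2/17, v(3.75) = 4/35, v(4) = 1/9, v(4.25) = 4/37.
Sum = Σ Δx_i · v(x_i).
Sum ≈ 0.246.

0.246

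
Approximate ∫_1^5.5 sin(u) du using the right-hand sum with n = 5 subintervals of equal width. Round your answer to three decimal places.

-0.853

Δu = (5.5 − 1)/5 = 0.9.
Right endpoints: 1.9, 2.8, 3.7, 4.6, 5.5.
f(1.9) ≈ 0.946, f(2.8) ≈ 0.335, f(3.7) ≈ -0.530, f(4.6) ≈ -0.994, f(5.5) ≈ -0.706.
Sum = Δu · [f(1.9) + f(2.8) + f(3.7) + f(4.6) + f(5.5)].
Sum ≈ -0.853.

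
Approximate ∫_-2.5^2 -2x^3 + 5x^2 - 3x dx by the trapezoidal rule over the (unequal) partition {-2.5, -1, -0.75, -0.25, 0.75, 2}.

62.71875

Subinterval widths: 1.5, 0.25, 0.5, 1, 1.25.
f(-2.5) = 70, f(-1) = 10, f(-0.75) = 5.90625, f(-0.25) = 1.09375, f(0.75) = -0.28125, f(2) = -2.
On each subinterval the trapezoid contributes (Δx_i/2)·[f(x_{i-1}) + f(x_i)].
Sum = 62.71875.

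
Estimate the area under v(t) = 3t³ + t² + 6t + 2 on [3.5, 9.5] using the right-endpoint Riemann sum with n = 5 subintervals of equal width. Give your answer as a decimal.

8133.93

Δt = (9.5 − 3.5)/5 = 1.2.
Right endpoints: 4.7, 5.9, 7.1, 8.3, 9.5.
v(4.7) = 363.759, v(5.9) = 688.347, v(7.1) = 1168.743, v(8.3) = 1836.051, v(9.5) = 2721.375.
Sum = Δt · [v(4.7) + v(5.9) + v(7.1) + v(8.3) + v(9.5)].
Sum = 8133.93.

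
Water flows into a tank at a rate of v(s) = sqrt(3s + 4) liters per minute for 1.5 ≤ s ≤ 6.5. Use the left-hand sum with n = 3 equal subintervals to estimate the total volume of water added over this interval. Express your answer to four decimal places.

18.1515

Δs = (6.5 − 1.5)/3 = 5/3.
Left endpoints: 1.5, 19/6, 29/6.
v(1.5) ≈ 2.9155, v(19/6) ≈ 3.6742, v(29/6) ≈ 4.3012.
Sum = Δs · [v(1.5) + v(19/6) + v(29/6)].
Sum ≈ 18.1515.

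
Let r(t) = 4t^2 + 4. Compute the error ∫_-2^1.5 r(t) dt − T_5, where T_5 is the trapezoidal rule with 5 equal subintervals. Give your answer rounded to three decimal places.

Exact integral: ∫_-2^1.5 r(t) dt ≈ 29.16667.
T_5 = 30.31.
Error ≈ 29.16667 − 30.31 ≈ -1.143.

-1.143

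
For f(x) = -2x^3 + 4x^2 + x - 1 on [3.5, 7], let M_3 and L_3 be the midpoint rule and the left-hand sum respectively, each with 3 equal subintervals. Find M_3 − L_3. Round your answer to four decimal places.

M_3 ≈ -699.509838.
L_3 ≈ -469.907407.
M_3 − L_3 ≈ -229.6024.

-229.6024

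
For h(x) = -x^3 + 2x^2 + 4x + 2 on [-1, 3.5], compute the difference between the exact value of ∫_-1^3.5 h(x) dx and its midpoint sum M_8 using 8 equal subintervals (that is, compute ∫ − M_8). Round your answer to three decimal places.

-0.208

Exact integral: ∫_-1^3.5 h(x) dx = 23.484375.
M_8 ≈ 23.69202.
Error ≈ 23.484375 − 23.69202 ≈ -0.208.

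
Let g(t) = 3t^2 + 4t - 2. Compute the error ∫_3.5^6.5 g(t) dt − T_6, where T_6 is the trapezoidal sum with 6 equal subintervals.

-0.375

Exact integral: ∫_3.5^6.5 g(t) dt = 285.75.
T_6 = 286.125.
Error = 285.75 − 286.125 = -0.375.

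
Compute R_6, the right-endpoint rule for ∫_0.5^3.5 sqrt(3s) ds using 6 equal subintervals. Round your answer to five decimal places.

7.64092

Δs = (3.5 − 0.5)/6 = 0.5.
Right endpoints: 1, 1.5, 2, 2.5, 3, 3.5.
f(1) ≈ 1.73205, f(1.5) ≈ 2.12132, f(2) ≈ 2.44949, f(2.5) ≈ 2.73861, f(3) ≈ 3.00000, f(3.5) ≈ 3.24037.
Sum = Δs · [f(1) + f(1.5) + f(2) + ...].
Sum ≈ 7.64092.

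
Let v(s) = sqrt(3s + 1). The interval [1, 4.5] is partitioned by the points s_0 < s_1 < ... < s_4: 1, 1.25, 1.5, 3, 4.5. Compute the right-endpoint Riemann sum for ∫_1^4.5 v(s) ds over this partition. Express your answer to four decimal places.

Subinterval widths: 0.25, 0.25, 1.5, 1.5.
Right endpoints: 1.25, 1.5, 3, 4.5.
v(1.25) ≈ 2.1794, v(1.5) ≈ 2.3452, v(3) ≈ 3.1623, v(4.5) ≈ 3.8079.
Sum = Σ Δs_i · v(s_i).
Sum ≈ 11.5864.

11.5864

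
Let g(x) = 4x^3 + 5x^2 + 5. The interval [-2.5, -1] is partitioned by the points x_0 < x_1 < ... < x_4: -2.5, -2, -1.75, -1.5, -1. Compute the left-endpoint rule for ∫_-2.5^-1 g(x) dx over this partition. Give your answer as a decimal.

Subinterval widths: 0.5, 0.25, 0.25, 0.5.
Left endpoints: -2.5, -2, -1.75, -1.5.
g(-2.5) = -26.25, g(-2) = -7, g(-1.75) = -1.125, g(-1.5) = 2.75.
Sum = Σ Δx_i · g(x_i).
Sum = -13.78125.

-13.78125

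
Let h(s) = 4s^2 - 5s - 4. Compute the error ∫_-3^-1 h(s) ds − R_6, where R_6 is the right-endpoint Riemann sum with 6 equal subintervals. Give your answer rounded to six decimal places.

Exact integral: ∫_-3^-1 h(s) ds ≈ 46.66666667.
R_6 ≈ 39.81481481.
Error ≈ 46.66666667 − 39.81481481 ≈ 6.851852.

6.851852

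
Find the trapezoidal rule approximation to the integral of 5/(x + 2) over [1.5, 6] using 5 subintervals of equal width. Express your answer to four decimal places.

Δx = (6 − 1.5)/5 = 0.9.
f(1.5) = 10/7, f(2.4) = 25/22, f(3.3) = 50/53, f(4.2) = 25/31, f(5.1) = 50/71, f(6) = 0.625.
T_5 = (Δx/2)·[f(x_0) + 2f(x_1) + ... + 2f(x_{4}) + f(x_5)].
Sum ≈ 4.1555.

4.1555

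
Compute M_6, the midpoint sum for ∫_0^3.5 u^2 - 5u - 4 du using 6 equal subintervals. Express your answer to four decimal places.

-30.4326

Δu = (3.5 − 0)/6 = 7/12.
Midpoints: 7/24, 0.875, 35/24, 49/24, 2.625, 77/24.
f(7/24) = -3095/576, f(0.875) = -7.609375, f(35/24) = -5279/576, f(49/24) = -5783/576, f(2.625) = -10.234375, f(77/24) = -5615/576.
Sum = Δu · [f(7/24) + f(0.875) + f(35/24) + ...].
Sum ≈ -30.4326.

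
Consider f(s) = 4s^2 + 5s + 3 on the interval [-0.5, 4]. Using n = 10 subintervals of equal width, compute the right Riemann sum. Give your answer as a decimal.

Δs = (4 − (-0.5))/10 = 0.45.
Right endpoints: -0.05, 0.4, 0.85, 1.3, 1.75, 2.2, 2.65, 3.1, 3.55, 4.
f(-0.05) = 2.76, f(0.4) = 5.64, f(0.85) = 10.14, f(1.3) = 16.26, f(1.75) = 24, f(2.2) = 33.36, f(2.65) = 44.34, f(3.1) = 56.94, f(3.55) = 71.16, f(4) = 87.
Sum = Δs · [f(-0.05) + f(0.4) + f(0.85) + ...].
Sum = 158.22.

158.22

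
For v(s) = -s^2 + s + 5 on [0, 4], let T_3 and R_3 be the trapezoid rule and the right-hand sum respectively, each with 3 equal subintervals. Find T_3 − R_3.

T_3 ≈ 5.481481.
R_3 ≈ -2.518519.
T_3 − R_3 = 8.

8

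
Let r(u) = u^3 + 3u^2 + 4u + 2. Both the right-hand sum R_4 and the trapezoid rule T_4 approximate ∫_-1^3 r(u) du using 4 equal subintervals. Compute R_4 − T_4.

R_4 = 110.
T_4 = 76.
R_4 − T_4 = 34.

34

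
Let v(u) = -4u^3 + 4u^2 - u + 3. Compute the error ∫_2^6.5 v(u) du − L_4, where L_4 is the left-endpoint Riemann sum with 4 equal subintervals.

-471.76171875

Exact integral: ∫_2^6.5 v(u) du = -1419.1875.
L_4 = -947.42578125.
Error = -1419.1875 − (-947.42578125) = -471.76171875.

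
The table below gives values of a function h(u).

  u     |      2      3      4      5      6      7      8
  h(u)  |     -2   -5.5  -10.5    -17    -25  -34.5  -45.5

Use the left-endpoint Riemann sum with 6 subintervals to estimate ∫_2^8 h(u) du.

-94.5

Δu = 1.
Sum = 1·[(-2) + (-5.5) + (-10.5) + (-17) + (-25) + (-34.5)] = -94.5.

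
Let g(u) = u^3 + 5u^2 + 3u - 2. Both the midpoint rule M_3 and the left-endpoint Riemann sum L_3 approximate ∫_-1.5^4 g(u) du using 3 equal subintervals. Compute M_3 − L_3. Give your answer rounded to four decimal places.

M_3 ≈ 171.171586.
L_3 ≈ 71.703704.
M_3 − L_3 ≈ 99.4679.

99.4679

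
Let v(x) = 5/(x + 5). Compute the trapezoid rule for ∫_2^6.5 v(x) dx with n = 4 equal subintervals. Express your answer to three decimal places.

Δx = (6.5 − 2)/4 = 1.125.
v(2) = 5/7, v(3.125) = 8/13, v(4.25) = 20/37, v(5.375) = 40/83, v(6.5) = 10/23.
T_4 = (Δx/2)·[v(x_0) + 2v(x_1) + 2v(x_2) + 2v(x_3) + v(x_4)].
Sum ≈ 2.489.

2.489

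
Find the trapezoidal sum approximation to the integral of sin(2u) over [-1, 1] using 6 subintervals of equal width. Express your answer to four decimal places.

0.0000

Δu = (1 − (-1))/6 = 1/3.
f(-1) ≈ -0.9093, f(-2/3) ≈ -0.9719, f(-1/3) ≈ -0.6184, f(0) ≈ 0.0000, f(1/3) ≈ 0.6184, f(2/3) ≈ 0.9719, f(1) ≈ 0.9093.
T_6 = (Δu/2)·[f(u_0) + 2f(u_1) + ... + 2f(u_{5}) + f(u_6)].
Sum ≈ 0.0000.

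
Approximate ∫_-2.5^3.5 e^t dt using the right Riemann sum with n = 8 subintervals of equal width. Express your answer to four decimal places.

46.9550

Δt = (3.5 − (-2.5))/8 = 0.75.
Right endpoints: -1.75, -1, -0.25, 0.5, 1.25, 2, 2.75, 3.5.
f(-1.75) ≈ 0.1738, f(-1) ≈ 0.3679, f(-0.25) ≈ 0.7788, f(0.5) ≈ 1.6487, f(1.25) ≈ 3.4903, f(2) ≈ 7.3891, f(2.75) ≈ 15.6426, f(3.5) ≈ 33.1155.
Sum = Δt · [f(-1.75) + f(-1) + f(-0.25) + ...].
Sum ≈ 46.9550.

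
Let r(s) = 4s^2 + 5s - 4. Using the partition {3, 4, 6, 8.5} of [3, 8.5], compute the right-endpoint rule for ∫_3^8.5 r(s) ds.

1238.75

Subinterval widths: 1, 2, 2.5.
Right endpoints: 4, 6, 8.5.
r(4) = 80, r(6) = 170, r(8.5) = 327.5.
Sum = Σ Δs_i · r(s_i).
Sum = 1238.75.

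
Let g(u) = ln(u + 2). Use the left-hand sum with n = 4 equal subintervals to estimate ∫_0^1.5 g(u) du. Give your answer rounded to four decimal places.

1.3909

Δu = (1.5 − 0)/4 = 0.375.
Left endpoints: 0, 0.375, 0.75, 1.125.
g(0) ≈ 0.6931, g(0.375) ≈ 0.8650, g(0.75) ≈ 1.0116, g(1.125) ≈ 1.1394.
Sum = Δu · [g(0) + g(0.375) + g(0.75) + g(1.125)].
Sum ≈ 1.3909.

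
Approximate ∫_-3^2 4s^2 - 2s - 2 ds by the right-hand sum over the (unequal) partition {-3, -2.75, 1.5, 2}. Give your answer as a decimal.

Subinterval widths: 0.25, 4.25, 0.5.
Right endpoints: -2.75, 1.5, 2.
f(-2.75) = 33.75, f(1.5) = 4, f(2) = 10.
Sum = Σ Δs_i · f(s_i).
Sum = 30.4375.

30.4375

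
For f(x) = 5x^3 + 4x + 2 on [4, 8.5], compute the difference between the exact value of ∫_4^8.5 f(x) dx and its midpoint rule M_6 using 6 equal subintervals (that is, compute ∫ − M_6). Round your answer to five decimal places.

19.77539

Exact integral: ∫_4^8.5 f(x) dx = 6326.578125.
M_6 ≈ 6306.8027344.
Error ≈ 6326.578125 − 6306.8027344 ≈ 19.77539.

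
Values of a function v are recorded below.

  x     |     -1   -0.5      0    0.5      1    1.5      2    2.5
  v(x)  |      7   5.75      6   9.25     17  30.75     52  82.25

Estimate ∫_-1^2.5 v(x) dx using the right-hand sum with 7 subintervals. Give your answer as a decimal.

Δx = 0.5.
Sum = 0.5·[5.75 + 6 + 9.25 + 17 + 30.75 + 52 + 82.25] = 101.5.

101.5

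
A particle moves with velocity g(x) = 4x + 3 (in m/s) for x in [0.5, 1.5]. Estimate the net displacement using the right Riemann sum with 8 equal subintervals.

Δx = (1.5 − 0.5)/8 = 0.125.
Right endpoints: 0.625, 0.75, 0.875, 1, 1.125, 1.25, 1.375, 1.5.
g(0.625) = 5.5, g(0.75) = 6, g(0.875) = 6.5, g(1) = 7, g(1.125) = 7.5, g(1.25) = 8, g(1.375) = 8.5, g(1.5) = 9.
Sum = Δx · [g(0.625) + g(0.75) + g(0.875) + ...].
Sum = 7.25.

7.25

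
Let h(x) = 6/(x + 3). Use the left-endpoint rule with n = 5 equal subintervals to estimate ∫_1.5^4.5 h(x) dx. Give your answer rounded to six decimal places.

3.230629

Δx = (4.5 − 1.5)/5 = 0.6.
Left endpoints: 1.5, 2.1, 2.7, 3.3, 3.9.
h(1.5) = 4/3, h(2.1) = 20/17, h(2.7) = 20/19, h(3.3) = 20/21, h(3.9) = 20/23.
Sum = Δx · [h(1.5) + h(2.1) + h(2.7) + h(3.3) + h(3.9)].
Sum ≈ 3.230629.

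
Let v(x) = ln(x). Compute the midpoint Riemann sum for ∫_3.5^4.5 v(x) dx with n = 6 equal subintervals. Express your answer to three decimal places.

Δx = (4.5 − 3.5)/6 = 1/6.
Midpoints: 43/12, 3.75, 47/12, 49/12, 4.25, 53/12.
v(43/12) ≈ 1.276, v(3.75) ≈ 1.322, v(47/12) ≈ 1.365, v(49/12) ≈ 1.407, v(4.25) ≈ 1.447, v(53/12) ≈ 1.485.
Sum = Δx · [v(43/12) + v(3.75) + v(47/12) + ...].
Sum ≈ 1.384.

1.384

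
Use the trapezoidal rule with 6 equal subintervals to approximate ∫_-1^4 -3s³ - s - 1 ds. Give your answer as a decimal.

-211.5625

Δs = (4 − (-1))/6 = 5/6.
f(-1) = 3, f(-1/6) = -59/72, f(2/3) = -23/9, f(1.5) = -12.625, f(7/3) = -373/9, f(19/6) = -7159/72, f(4) = -197.
T_6 = (Δs/2)·[f(s_0) + 2f(s_1) + ... + 2f(s_{5}) + f(s_6)].
Sum = -211.5625.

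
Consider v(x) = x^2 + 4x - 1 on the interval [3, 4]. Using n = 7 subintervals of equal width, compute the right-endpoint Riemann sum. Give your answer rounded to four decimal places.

26.1224

Δx = (4 − 3)/7 = 1/7.
Right endpoints: 22/7, 23/7, 24/7, 25/7, 26/7, 27/7, 4.
v(22/7) = 1051/49, v(23/7) = 1124/49, v(24/7) = 1199/49, v(25/7) = 1276/49, v(26/7) = 1355/49, v(27/7) = 1436/49, v(4) = 31.
Sum = Δx · [v(22/7) + v(23/7) + v(24/7) + ...].
Sum ≈ 26.1224.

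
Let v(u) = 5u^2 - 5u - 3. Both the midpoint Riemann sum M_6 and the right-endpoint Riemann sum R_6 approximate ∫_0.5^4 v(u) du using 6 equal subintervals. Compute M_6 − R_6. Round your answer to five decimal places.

-19.35330

M_6 ≈ 56.0870949.
R_6 ≈ 75.4403935.
M_6 − R_6 ≈ -19.35330.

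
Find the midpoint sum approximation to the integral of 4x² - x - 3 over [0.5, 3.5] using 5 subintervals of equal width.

Δx = (3.5 − 0.5)/5 = 0.6.
Midpoints: 0.8, 1.4, 2, 2.6, 3.2.
f(0.8) = -1.24, f(1.4) = 3.44, f(2) = 11, f(2.6) = 21.44, f(3.2) = 34.76.
Sum = Δx · [f(0.8) + f(1.4) + f(2) + f(2.6) + f(3.2)].
Sum = 41.64.

41.64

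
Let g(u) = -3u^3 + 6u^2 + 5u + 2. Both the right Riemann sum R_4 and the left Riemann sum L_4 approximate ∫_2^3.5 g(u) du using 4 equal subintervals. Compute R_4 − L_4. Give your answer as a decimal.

-17.859375

R_4 ≈ -16.7607422.
L_4 ≈ 1.0986328.
R_4 − L_4 = -17.859375.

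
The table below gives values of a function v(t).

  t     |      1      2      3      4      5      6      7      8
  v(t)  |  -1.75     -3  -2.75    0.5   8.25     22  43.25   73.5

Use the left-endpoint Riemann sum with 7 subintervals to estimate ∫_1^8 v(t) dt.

66.5

Δt = 1.
Sum = 1·[(-1.75) + (-3) + (-2.75) + 0.5 + 8.25 + 22 + 43.25] = 66.5.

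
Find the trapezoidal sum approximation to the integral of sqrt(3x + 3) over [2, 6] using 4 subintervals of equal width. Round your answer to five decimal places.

15.37101

Δx = (6 − 2)/4 = 1.
f(2) ≈ 3.00000, f(3) ≈ 3.46410, f(4) ≈ 3.87298, f(5) ≈ 4.24264, f(6) ≈ 4.58258.
T_4 = (Δx/2)·[f(x_0) + 2f(x_1) + 2f(x_2) + 2f(x_3) + f(x_4)].
Sum ≈ 15.37101.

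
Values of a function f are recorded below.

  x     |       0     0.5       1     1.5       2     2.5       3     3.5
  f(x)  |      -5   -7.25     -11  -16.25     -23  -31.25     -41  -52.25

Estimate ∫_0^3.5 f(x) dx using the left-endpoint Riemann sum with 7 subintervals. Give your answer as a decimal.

-67.375

Δx = 0.5.
Sum = 0.5·[(-5) + (-7.25) + (-11) + (-16.25) + (-23) + (-31.25) + (-41)] = -67.375.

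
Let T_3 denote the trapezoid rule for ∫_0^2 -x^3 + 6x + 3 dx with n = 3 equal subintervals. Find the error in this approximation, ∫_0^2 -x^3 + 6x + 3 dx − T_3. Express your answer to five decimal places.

0.44444

Exact integral: ∫_0^2 f(x) dx = 14.
T_3 ≈ 13.5555556.
Error ≈ 14 − 13.5555556 ≈ 0.44444.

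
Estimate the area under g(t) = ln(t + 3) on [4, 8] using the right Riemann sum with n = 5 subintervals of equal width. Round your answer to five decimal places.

8.93350

Δt = (8 − 4)/5 = 0.8.
Right endpoints: 4.8, 5.6, 6.4, 7.2, 8.
g(4.8) ≈ 2.05412, g(5.6) ≈ 2.15176, g(6.4) ≈ 2.24071, g(7.2) ≈ 2.32239, g(8) ≈ 2.39790.
Sum = Δt · [g(4.8) + g(5.6) + g(6.4) + g(7.2) + g(8)].
Sum ≈ 8.93350.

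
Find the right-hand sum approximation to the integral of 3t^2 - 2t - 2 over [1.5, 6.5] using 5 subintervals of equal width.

Δt = (6.5 − 1.5)/5 = 1.
Right endpoints: 2.5, 3.5, 4.5, 5.5, 6.5.
f(2.5) = 11.75, f(3.5) = 27.75, f(4.5) = 49.75, f(5.5) = 77.75, f(6.5) = 111.75.
Sum = Δt · [f(2.5) + f(3.5) + f(4.5) + f(5.5) + f(6.5)].
Sum = 278.75.

278.75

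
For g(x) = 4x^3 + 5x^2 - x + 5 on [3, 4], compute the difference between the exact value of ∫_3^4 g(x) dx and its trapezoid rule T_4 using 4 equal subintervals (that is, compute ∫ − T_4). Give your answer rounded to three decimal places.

Exact integral: ∫_3^4 g(x) dx ≈ 238.16667.
T_4 = 238.65625.
Error ≈ 238.16667 − 238.65625 ≈ -0.490.

-0.490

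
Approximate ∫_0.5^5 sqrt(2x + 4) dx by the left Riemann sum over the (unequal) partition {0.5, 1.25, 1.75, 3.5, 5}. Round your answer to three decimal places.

12.719

Subinterval widths: 0.75, 0.5, 1.75, 1.5.
Left endpoints: 0.5, 1.25, 1.75, 3.5.
f(0.5) ≈ 2.236, f(1.25) ≈ 2.550, f(1.75) ≈ 2.739, f(3.5) ≈ 3.317.
Sum = Σ Δx_i · f(x_i).
Sum ≈ 12.719.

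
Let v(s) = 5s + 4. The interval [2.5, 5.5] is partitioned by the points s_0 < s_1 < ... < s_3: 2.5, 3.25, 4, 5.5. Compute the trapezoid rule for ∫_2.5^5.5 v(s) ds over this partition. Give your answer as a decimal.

72

Subinterval widths: 0.75, 0.75, 1.5.
v(2.5) = 16.5, v(3.25) = 20.25, v(4) = 24, v(5.5) = 31.5.
On each subinterval the trapezoid contributes (Δs_i/2)·[v(s_{i-1}) + v(s_i)].
Sum = 72.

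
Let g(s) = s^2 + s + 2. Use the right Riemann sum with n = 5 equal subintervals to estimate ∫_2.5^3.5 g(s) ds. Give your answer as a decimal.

14.79

Δs = (3.5 − 2.5)/5 = 0.2.
Right endpoints: 2.7, 2.9, 3.1, 3.3, 3.5.
g(2.7) = 11.99, g(2.9) = 13.31, g(3.1) = 14.71, g(3.3) = 16.19, g(3.5) = 17.75.
Sum = Δs · [g(2.7) + g(2.9) + g(3.1) + g(3.3) + g(3.5)].
Sum = 14.79.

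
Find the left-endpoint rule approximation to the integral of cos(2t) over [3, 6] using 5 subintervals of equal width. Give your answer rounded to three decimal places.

-0.078

Δt = (6 − 3)/5 = 0.6.
Left endpoints: 3, 3.6, 4.2, 4.8, 5.4.
f(3) ≈ 0.960, f(3.6) ≈ 0.608, f(4.2) ≈ -0.519, f(4.8) ≈ -0.985, f(5.4) ≈ -0.194.
Sum = Δt · [f(3) + f(3.6) + f(4.2) + f(4.8) + f(5.4)].
Sum ≈ -0.078.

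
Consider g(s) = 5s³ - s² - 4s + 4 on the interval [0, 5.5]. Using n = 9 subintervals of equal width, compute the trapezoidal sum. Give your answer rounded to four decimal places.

1063.6488

Δs = (5.5 − 0)/9 = 11/18.
g(0) = 4, g(11/18) = 13549/5832, g(11/9) = 4918/729, g(11/6) = 5209/216, g(22/9) = 44672/729, g(55/18) = 729473/5832, g(11/3) = 6004/27, g(77/18) = 2099479/5832, g(44/9) = 397156/729, g(5.5) = 783.625.
T_9 = (Δs/2)·[g(s_0) + 2g(s_1) + ... + 2g(s_{8}) + g(s_9)].
Sum ≈ 1063.6488.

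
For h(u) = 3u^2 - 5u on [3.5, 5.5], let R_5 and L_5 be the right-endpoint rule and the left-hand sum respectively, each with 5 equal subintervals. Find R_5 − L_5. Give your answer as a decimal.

17.6

R_5 = 87.46.
L_5 = 69.86.
R_5 − L_5 = 17.6.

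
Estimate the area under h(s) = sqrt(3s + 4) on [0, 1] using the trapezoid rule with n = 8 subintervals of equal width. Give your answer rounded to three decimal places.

2.338

Δs = (1 − 0)/8 = 0.125.
h(0) ≈ 2.000, h(0.125) ≈ 2.092, h(0.25) ≈ 2.179, h(0.375) ≈ 2.264, h(0.5) ≈ 2.345, h(0.625) ≈ 2.424, h(0.75) ≈ 2.500, h(0.875) ≈ 2.574, h(1) ≈ 2.646.
T_8 = (Δs/2)·[h(s_0) + 2h(s_1) + ... + 2h(s_{7}) + h(s_8)].
Sum ≈ 2.338.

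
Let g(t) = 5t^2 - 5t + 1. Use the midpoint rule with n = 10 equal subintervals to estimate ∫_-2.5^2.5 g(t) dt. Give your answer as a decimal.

Δt = (2.5 − (-2.5))/10 = 0.5.
Midpoints: -2.25, -1.75, -1.25, -0.75, -0.25, 0.25, 0.75, 1.25, 1.75, 2.25.
g(-2.25) = 37.5625, g(-1.75) = 25.0625, g(-1.25) = 15.0625, g(-0.75) = 7.5625, g(-0.25) = 2.5625, g(0.25) = 0.0625, g(0.75) = 0.0625, g(1.25) = 2.5625, g(1.75) = 7.5625, g(2.25) = 15.0625.
Sum = Δt · [g(-2.25) + g(-1.75) + g(-1.25) + ...].
Sum = 56.5625.

56.5625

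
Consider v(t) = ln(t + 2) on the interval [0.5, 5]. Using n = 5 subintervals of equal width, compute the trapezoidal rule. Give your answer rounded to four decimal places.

6.8134

Δt = (5 − 0.5)/5 = 0.9.
v(0.5) ≈ 0.9163, v(1.4) ≈ 1.2238, v(2.3) ≈ 1.4586, v(3.2) ≈ 1.6487, v(4.1) ≈ 1.8083, v(5) ≈ 1.9459.
T_5 = (Δt/2)·[v(t_0) + 2v(t_1) + ... + 2v(t_{4}) + v(t_5)].
Sum ≈ 6.8134.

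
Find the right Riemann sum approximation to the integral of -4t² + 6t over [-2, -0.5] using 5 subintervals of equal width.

Δt = (-0.5 − (-2))/5 = 0.3.
Right endpoints: -1.7, -1.4, -1.1, -0.8, -0.5.
f(-1.7) = -21.76, f(-1.4) = -16.24, f(-1.1) = -11.44, f(-0.8) = -7.36, f(-0.5) = -4.
Sum = Δt · [f(-1.7) + f(-1.4) + f(-1.1) + f(-0.8) + f(-0.5)].
Sum = -18.24.

-18.24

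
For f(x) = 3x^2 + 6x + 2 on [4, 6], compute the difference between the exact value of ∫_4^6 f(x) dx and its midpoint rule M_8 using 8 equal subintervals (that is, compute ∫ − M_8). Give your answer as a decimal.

Exact integral: ∫_4^6 f(x) dx = 216.
M_8 = 215.96875.
Error = 216 − 215.96875 = 0.03125.

0.03125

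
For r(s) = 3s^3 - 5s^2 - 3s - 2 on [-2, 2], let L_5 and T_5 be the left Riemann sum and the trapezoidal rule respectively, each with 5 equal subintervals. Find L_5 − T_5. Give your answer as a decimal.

-14.4

L_5 = -51.2.
T_5 = -36.8.
L_5 − T_5 = -14.4.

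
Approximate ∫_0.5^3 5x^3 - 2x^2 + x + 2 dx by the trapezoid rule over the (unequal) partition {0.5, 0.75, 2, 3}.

Subinterval widths: 0.25, 1.25, 1.
f(0.5) = 2.625, f(0.75) = 3.734375, f(2) = 36, f(3) = 122.
On each subinterval the trapezoid contributes (Δx_i/2)·[f(x_{i-1}) + f(x_i)].
Sum = 104.62890625.

104.62890625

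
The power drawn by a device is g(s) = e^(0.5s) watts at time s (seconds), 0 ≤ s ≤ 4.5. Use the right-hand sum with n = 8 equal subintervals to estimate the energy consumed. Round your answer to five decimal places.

19.47440

Δs = (4.5 − 0)/8 = 0.5625.
Right endpoints: 0.5625, 1.125, 1.6875, 2.25, 2.8125, 3.375, 3.9375, 4.5.
g(0.5625) ≈ 1.32478, g(1.125) ≈ 1.75505, g(1.6875) ≈ 2.32507, g(2.25) ≈ 3.08022, g(2.8125) ≈ 4.08062, g(3.375) ≈ 5.40595, g(3.9375) ≈ 7.16172, g(4.5) ≈ 9.48774.
Sum = Δs · [g(0.5625) + g(1.125) + g(1.6875) + ...].
Sum ≈ 19.47440.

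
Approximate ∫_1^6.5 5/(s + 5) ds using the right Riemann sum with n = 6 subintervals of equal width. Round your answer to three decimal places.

3.077

Δs = (6.5 − 1)/6 = 11/12.
Right endpoints: 23/12, 17/6, 3.75, 14/3, 67/12, 6.5.
f(23/12) = 60/83, f(17/6) = 30/47, f(3.75) = 4/7, f(14/3) = 15/29, f(67/12) = 60/127, f(6.5) = 10/23.
Sum = Δs · [f(23/12) + f(17/6) + f(3.75) + ...].
Sum ≈ 3.077.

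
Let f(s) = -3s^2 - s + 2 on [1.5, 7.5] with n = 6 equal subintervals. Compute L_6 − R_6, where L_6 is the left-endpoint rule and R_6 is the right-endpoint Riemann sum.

168

L_6 = -352.5.
R_6 = -520.5.
L_6 − R_6 = 168.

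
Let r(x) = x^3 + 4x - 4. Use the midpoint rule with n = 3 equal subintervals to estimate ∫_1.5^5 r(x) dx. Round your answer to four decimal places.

182.6137

Δx = (5 − 1.5)/3 = 7/6.
Midpoints: 25/12, 3.25, 53/12.
r(25/12) = 23113/1728, r(3.25) = 43.328125, r(53/12) = 172493/1728.
Sum = Δx · [r(25/12) + r(3.25) + r(53/12)].
Sum ≈ 182.6137.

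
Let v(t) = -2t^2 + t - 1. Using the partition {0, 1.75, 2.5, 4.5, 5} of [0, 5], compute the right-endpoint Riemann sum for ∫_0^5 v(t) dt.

Subinterval widths: 1.75, 0.75, 2, 0.5.
Right endpoints: 1.75, 2.5, 4.5, 5.
v(1.75) = -5.375, v(2.5) = -11, v(4.5) = -37, v(5) = -46.
Sum = Σ Δt_i · v(t_i).
Sum = -114.65625.

-114.65625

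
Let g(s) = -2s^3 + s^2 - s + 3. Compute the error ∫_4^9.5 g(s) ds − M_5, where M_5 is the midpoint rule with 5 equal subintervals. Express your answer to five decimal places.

-21.90604

Exact integral: ∫_4^9.5 g(s) ds ≈ -3700.6979167.
M_5 = -3678.791875.
Error ≈ -3700.6979167 − (-3678.791875) ≈ -21.90604.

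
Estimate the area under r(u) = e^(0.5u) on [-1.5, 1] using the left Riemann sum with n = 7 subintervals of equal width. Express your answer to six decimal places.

2.148895

Δu = (1 − (-1.5))/7 = 5/14.
Left endpoints: -1.5, -8/7, -11/14, -3/7, -1/14, 2/7, 9/14.
r(-1.5) ≈ 0.472367, r(-8/7) ≈ 0.564718, r(-11/14) ≈ 0.675125, r(-3/7) ≈ 0.807118, r(-1/14) ≈ 0.964916, r(2/7) ≈ 1.153565, r(9/14) ≈ 1.379096.
Sum = Δu · [r(-1.5) + r(-8/7) + r(-11/14) + ...].
Sum ≈ 2.148895.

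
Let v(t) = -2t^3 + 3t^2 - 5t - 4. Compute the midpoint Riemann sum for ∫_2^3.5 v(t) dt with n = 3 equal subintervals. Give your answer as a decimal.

-58.359375

Δt = (3.5 − 2)/3 = 0.5.
Midpoints: 2.25, 2.75, 3.25.
v(2.25) = -22.84375, v(2.75) = -36.65625, v(3.25) = -57.21875.
Sum = Δt · [v(2.25) + v(2.75) + v(3.25)].
Sum = -58.359375.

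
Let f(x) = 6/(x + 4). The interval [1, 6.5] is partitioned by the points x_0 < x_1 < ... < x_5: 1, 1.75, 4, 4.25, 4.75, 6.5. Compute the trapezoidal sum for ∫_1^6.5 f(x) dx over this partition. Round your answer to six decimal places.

4.496873

Subinterval widths: 0.75, 2.25, 0.25, 0.5, 1.75.
f(1) = 1.2, f(1.75) = 24/23, f(4) = 0.75, f(4.25) = 8/11, f(4.75) = 24/35, f(6.5) = 4/7.
On each subinterval the trapezoid contributes (Δx_i/2)·[f(x_{i-1}) + f(x_i)].
Sum ≈ 4.496873.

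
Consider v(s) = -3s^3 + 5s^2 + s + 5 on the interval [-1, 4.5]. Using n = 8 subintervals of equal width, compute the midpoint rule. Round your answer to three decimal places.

-113.801

Δs = (4.5 − (-1))/8 = 0.6875.
Midpoints: -0.65625, 0.03125, 0.71875, 1.40625, 2.09375, 2.78125, 3.46875, 4.15625.
v(-0.65625) = 240679/32768, v(0.03125) = 165021/32768, v(0.71875) = 235531/32768, v(1.40625) = 260545/32768, v(2.09375) = 48399/32768, v(2.78125) = -592571/32768, v(3.46875) = -1854029/32768, v(4.15625) = -3927639/32768.
Sum = Δs · [v(-0.65625) + v(0.03125) + v(0.71875) + ...].
Sum ≈ -113.801.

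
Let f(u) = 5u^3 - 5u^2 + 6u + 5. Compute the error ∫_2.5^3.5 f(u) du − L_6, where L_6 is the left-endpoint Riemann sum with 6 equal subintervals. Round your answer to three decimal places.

Exact integral: ∫_2.5^3.5 f(u) du ≈ 116.33333.
L_6 ≈ 107.16435.
Error ≈ 116.33333 − 107.16435 ≈ 9.169.

9.169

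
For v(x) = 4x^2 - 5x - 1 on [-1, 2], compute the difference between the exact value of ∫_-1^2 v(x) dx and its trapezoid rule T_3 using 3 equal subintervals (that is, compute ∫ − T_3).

Exact integral: ∫_-1^2 v(x) dx = 1.5.
T_3 = 3.5.
Error = 1.5 − 3.5 = -2.

-2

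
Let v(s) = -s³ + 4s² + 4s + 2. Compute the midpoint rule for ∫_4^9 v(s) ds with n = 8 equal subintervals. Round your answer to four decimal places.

Δs = (9 − 4)/8 = 0.625.
Midpoints: 4.3125, 4.9375, 5.5625, 6.1875, 6.8125, 7.4375, 8.0625, 8.6875.
v(4.3125) = 55043/4096, v(4.9375) = -4527/4096, v(5.5625) = -98697/4096, v(6.1875) = -233467/4096, v(6.8125) = -414837/4096, v(7.4375) = -648807/4096, v(8.0625) = -941377/4096, v(8.6875) = -1298547/4096.
Sum = Δs · [v(4.3125) + v(4.9375) + v(5.5625) + ...].
Sum ≈ -547.0605.

-547.0605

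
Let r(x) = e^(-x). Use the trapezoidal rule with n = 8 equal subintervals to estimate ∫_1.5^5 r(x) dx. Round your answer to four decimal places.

0.2198

Δx = (5 − 1.5)/8 = 0.4375.
r(1.5) ≈ 0.2231, r(1.9375) ≈ 0.1441, r(2.375) ≈ 0.0930, r(2.8125) ≈ 0.0601, r(3.25) ≈ 0.0388, r(3.6875) ≈ 0.0250, r(4.125) ≈ 0.0162, r(4.5625) ≈ 0.0104, r(5) ≈ 0.0067.
T_8 = (Δx/2)·[r(x_0) + 2r(x_1) + ... + 2r(x_{7}) + r(x_8)].
Sum ≈ 0.2198.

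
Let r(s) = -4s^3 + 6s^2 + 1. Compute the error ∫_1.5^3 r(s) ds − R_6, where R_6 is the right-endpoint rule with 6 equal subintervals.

Exact integral: ∫_1.5^3 r(s) ds = -27.1875.
R_6 = -34.265625.
Error = -27.1875 − (-34.265625) = 7.078125.

7.078125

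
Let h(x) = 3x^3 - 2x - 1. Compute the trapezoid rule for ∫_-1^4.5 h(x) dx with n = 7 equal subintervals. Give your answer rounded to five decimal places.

Δx = (4.5 − (-1))/7 = 11/14.
h(-1) = -2, h(-3/14) = -1649/2744, h(4/7) = -543/343, h(19/14) = 10385/2744, h(15/7) = 8312/343, h(41/14) = 187947/2744, h(26/7) = 49837/343, h(4.5) = 263.375.
T_7 = (Δx/2)·[h(x_0) + 2h(x_1) + ... + 2h(x_{6}) + h(x_7)].
Sum ≈ 290.95982.

290.95982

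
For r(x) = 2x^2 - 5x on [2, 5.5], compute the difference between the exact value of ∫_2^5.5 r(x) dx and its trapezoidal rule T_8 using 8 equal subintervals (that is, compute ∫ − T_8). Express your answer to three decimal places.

Exact integral: ∫_2^5.5 r(x) dx ≈ 39.95833.
T_8 ≈ 40.18164.
Error ≈ 39.95833 − 40.18164 ≈ -0.223.

-0.223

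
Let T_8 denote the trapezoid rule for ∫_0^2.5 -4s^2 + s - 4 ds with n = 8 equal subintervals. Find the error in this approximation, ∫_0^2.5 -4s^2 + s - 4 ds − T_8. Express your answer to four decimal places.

Exact integral: ∫_0^2.5 f(s) ds ≈ -27.708333.
T_8 = -27.87109375.
Error ≈ -27.708333 − (-27.87109375) ≈ 0.1628.

0.1628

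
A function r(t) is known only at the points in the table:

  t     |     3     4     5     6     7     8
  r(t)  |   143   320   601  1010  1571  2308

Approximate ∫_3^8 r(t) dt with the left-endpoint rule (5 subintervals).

3645

Δt = 1.
Sum = 1·[143 + 320 + 601 + 1010 + 1571] = 3645.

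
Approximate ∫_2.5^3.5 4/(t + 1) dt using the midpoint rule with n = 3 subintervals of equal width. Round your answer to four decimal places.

1.0047

Δt = (3.5 − 2.5)/3 = 1/3.
Midpoints: 8/3, 3, 10/3.
f(8/3) = 12/11, f(3) = 1, f(10/3) = 12/13.
Sum = Δt · [f(8/3) + f(3) + f(10/3)].
Sum ≈ 1.0047.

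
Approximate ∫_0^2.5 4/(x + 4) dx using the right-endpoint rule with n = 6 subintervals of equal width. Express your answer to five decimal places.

1.86415

Δx = (2.5 − 0)/6 = 5/12.
Right endpoints: 5/12, 5/6, 1.25, 5/3, 25/12, 2.5.
f(5/12) = 48/53, f(5/6) = 24/29, f(1.25) = 16/21, f(5/3) = 12/17, f(25/12) = 48/73, f(2.5) = 8/13.
Sum = Δx · [f(5/12) + f(5/6) + f(1.25) + ...].
Sum ≈ 1.86415.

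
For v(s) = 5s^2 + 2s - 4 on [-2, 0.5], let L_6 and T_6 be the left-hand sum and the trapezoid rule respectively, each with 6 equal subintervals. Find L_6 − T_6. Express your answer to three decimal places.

2.865

L_6 ≈ 3.01794.
T_6 ≈ 0.15336.
L_6 − T_6 ≈ 2.865.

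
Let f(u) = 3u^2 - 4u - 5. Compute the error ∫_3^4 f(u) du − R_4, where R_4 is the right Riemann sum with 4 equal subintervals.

-2.15625

Exact integral: ∫_3^4 f(u) du = 18.
R_4 = 20.15625.
Error = 18 − 20.15625 = -2.15625.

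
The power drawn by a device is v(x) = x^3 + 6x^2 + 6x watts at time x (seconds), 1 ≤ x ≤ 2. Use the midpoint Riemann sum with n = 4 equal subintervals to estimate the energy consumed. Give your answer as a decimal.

Δx = (2 − 1)/4 = 0.25.
Midpoints: 1.125, 1.375, 1.625, 1.875.
v(1.125) = 8073/512, v(1.375) = 11363/512, v(1.625) = 15301/512, v(1.875) = 19935/512.
Sum = Δx · [v(1.125) + v(1.375) + v(1.625) + v(1.875)].
Sum = 26.6953125.

26.6953125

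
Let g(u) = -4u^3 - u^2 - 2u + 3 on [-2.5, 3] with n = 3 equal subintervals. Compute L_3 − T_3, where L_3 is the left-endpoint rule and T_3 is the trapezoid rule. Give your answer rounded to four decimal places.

168.8958

L_3 ≈ 114.175926.
T_3 ≈ -54.719907.
L_3 − T_3 ≈ 168.8958.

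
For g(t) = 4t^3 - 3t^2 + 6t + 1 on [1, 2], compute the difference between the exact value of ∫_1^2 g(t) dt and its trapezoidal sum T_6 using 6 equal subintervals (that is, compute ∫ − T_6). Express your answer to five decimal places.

-0.06944

Exact integral: ∫_1^2 g(t) dt = 18.
T_6 ≈ 18.0694444.
Error ≈ 18 − 18.0694444 ≈ -0.06944.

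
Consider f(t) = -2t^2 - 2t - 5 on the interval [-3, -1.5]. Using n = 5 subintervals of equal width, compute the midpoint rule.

Δt = (-1.5 − (-3))/5 = 0.3.
Midpoints: -2.85, -2.55, -2.25, -1.95, -1.65.
f(-2.85) = -15.545, f(-2.55) = -12.905, f(-2.25) = -10.625, f(-1.95) = -8.705, f(-1.65) = -7.145.
Sum = Δt · [f(-2.85) + f(-2.55) + f(-2.25) + f(-1.95) + f(-1.65)].
Sum = -16.4775.

-16.4775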